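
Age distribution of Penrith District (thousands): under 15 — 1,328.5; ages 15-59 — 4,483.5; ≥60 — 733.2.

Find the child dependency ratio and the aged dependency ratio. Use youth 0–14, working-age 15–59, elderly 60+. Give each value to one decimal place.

Youth dependency ratio = 1,328.5 / 4,483.5 × 100 = 29.6
Old-age dependency ratio = 733.2 / 4,483.5 × 100 = 16.4

Youth dependency ratio: 29.6
Old-age dependency ratio: 16.4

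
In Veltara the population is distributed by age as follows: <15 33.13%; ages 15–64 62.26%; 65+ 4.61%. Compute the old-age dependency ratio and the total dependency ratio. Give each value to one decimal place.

Old-age dependency ratio: 7.4
Total dependency ratio: 60.6

Old-age dependency ratio = 4.61 / 62.26 × 100 = 7.4
Total dependency ratio = (33.13 + 4.61) / 62.26 × 100 = 37.74 / 62.26 × 100 = 60.6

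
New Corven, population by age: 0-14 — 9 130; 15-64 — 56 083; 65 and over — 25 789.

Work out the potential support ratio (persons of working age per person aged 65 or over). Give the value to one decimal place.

Potential support ratio: 2.2

Potential support ratio = 56 083 / 25 789 = 2.2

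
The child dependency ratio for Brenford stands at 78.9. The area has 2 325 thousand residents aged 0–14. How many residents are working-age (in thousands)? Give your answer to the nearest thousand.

Working-age: 2 947

Youth dependency ratio = youth / working-age × 100
78.9 = 2 325 / W × 100
⇒ 2 947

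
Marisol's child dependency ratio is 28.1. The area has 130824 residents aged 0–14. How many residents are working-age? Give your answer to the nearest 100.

Youth dependency ratio = youth / working-age × 100
28.1 = 130824 / W × 100
⇒ 465600

Working-age: 465600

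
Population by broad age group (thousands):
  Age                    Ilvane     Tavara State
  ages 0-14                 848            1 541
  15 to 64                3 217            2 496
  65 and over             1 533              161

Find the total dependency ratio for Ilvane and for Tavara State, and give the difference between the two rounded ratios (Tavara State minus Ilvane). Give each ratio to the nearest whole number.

Ilvane: 74
Tavara State: 68
Difference: -6

Ilvane: (848 + 1 533) / 3 217 × 100 = 2 381 / 3 217 × 100 = 74
Tavara State: (1 541 + 161) / 2 496 × 100 = 1 702 / 2 496 × 100 = 68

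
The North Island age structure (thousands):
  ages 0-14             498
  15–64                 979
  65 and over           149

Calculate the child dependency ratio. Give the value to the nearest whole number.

Youth dependency ratio = 498 / 979 × 100 = 51

Youth dependency ratio: 51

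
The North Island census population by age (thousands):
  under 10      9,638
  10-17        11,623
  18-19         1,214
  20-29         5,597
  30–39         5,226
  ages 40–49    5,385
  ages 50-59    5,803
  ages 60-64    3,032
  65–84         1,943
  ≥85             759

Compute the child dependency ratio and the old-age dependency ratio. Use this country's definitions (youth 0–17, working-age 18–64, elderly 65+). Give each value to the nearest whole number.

0–17: 9,638 + 11,623 = 21,261
18–64: 1,214 + 5,597 + 5,226 + 5,385 + 5,803 + 3,032 = 26,257
65+: 1,943 + 759 = 2,702
Youth dependency ratio = 21,261 / 26,257 × 100 = 81
Old-age dependency ratio = 2,702 / 26,257 × 100 = 10

Youth dependency ratio: 81
Old-age dependency ratio: 10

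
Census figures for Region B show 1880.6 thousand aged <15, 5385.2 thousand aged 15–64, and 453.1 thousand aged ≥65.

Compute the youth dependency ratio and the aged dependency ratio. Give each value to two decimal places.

Youth dependency ratio = 1880.6 / 5385.2 × 100 = 34.92
Old-age dependency ratio = 453.1 / 5385.2 × 100 = 8.41

Youth dependency ratio: 34.92
Old-age dependency ratio: 8.41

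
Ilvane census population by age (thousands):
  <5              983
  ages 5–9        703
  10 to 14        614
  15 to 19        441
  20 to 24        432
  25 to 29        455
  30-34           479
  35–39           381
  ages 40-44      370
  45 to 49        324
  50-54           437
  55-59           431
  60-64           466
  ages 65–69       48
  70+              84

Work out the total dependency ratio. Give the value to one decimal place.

Total dependency ratio: 57.7

0–14: 983 + 703 + 614 = 2300
15–64: 441 + 432 + 455 + 479 + 381 + 370 + 324 + 437 + 431 + 466 = 4216
65+: 48 + 84 = 132
Total dependency ratio = (2300 + 132) / 4216 × 100 = 2432 / 4216 × 100 = 57.7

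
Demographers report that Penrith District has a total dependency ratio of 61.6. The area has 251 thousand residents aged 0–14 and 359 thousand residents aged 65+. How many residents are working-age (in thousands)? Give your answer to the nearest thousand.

Working-age: 990

Total dependency ratio = (youth + elderly) / working-age × 100
61.6 = (251 + 359) / W × 100
⇒ 990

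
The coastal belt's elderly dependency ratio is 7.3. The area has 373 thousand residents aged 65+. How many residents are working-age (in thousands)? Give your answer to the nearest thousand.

Old-age dependency ratio = elderly / working-age × 100
7.3 = 373 / W × 100
⇒ 5 110

Working-age: 5 110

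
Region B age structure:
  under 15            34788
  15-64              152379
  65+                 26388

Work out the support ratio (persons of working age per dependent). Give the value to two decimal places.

Support ratio: 2.49

Support ratio = 152379 / (34788 + 26388) = 152379 / 61176 = 2.49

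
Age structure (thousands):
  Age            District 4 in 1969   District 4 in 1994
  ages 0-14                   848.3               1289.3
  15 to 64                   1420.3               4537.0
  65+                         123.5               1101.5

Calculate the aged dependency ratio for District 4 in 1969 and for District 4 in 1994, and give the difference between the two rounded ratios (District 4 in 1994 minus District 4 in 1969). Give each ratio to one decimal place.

District 4 in 1969: 8.7
District 4 in 1994: 24.3
Difference: +15.6

District 4 in 1969: 123.5 / 1420.3 × 100 = 8.7
District 4 in 1994: 1101.5 / 4537.0 × 100 = 24.3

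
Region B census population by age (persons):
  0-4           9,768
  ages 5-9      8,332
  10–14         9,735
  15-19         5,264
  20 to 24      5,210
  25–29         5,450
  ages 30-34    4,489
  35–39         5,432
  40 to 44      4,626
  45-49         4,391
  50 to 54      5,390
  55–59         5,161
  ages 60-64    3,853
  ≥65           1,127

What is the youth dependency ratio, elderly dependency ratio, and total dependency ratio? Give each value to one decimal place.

Youth dependency ratio: 56.5
Old-age dependency ratio: 2.3
Total dependency ratio: 58.8

0–14: 9,768 + 8,332 + 9,735 = 27,835
15–64: 5,264 + 5,210 + 5,450 + 4,489 + 5,432 + 4,626 + 4,391 + 5,390 + 5,161 + 3,853 = 49,266
65+: 1,127
Youth dependency ratio = 27,835 / 49,266 × 100 = 56.5
Old-age dependency ratio = 1,127 / 49,266 × 100 = 2.3
Total dependency ratio = (27,835 + 1,127) / 49,266 × 100 = 28,962 / 49,266 × 100 = 58.8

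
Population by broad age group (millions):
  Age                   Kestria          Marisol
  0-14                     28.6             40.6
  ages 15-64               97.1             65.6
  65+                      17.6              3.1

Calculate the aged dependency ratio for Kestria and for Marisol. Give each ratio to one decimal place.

Kestria: 17.6 / 97.1 × 100 = 18.1
Marisol: 3.1 / 65.6 × 100 = 4.7

Kestria: 18.1
Marisol: 4.7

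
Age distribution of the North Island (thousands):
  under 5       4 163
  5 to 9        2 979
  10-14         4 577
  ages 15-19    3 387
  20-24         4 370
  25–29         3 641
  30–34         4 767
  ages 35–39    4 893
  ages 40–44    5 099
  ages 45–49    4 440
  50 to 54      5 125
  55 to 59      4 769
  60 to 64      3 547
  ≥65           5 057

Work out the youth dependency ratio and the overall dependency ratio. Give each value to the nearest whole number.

0–14: 4 163 + 2 979 + 4 577 = 11 719
15–64: 3 387 + 4 370 + 3 641 + 4 767 + 4 893 + 5 099 + 4 440 + 5 125 + 4 769 + 3 547 = 44 038
65+: 5 057
Youth dependency ratio = 11 719 / 44 038 × 100 = 27
Total dependency ratio = (11 719 + 5 057) / 44 038 × 100 = 16 776 / 44 038 × 100 = 38

Youth dependency ratio: 27
Total dependency ratio: 38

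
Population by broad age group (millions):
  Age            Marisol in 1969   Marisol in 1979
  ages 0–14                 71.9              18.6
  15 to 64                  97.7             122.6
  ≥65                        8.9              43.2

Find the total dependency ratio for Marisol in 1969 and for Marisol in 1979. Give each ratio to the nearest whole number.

Marisol in 1969: (71.9 + 8.9) / 97.7 × 100 = 80.8 / 97.7 × 100 = 83
Marisol in 1979: (18.6 + 43.2) / 122.6 × 100 = 61.8 / 122.6 × 100 = 50

Marisol in 1969: 83
Marisol in 1979: 50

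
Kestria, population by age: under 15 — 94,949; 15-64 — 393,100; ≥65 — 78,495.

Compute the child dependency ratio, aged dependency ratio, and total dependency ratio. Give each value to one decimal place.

Youth dependency ratio: 24.2
Old-age dependency ratio: 20.0
Total dependency ratio: 44.1

Youth dependency ratio = 94,949 / 393,100 × 100 = 24.2
Old-age dependency ratio = 78,495 / 393,100 × 100 = 20.0
Total dependency ratio = (94,949 + 78,495) / 393,100 × 100 = 173,444 / 393,100 × 100 = 44.1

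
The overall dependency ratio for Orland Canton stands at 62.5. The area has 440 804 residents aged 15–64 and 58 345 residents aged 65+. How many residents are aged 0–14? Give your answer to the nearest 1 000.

Aged 0–14: 217 000

Total dependency ratio = (youth + elderly) / working-age × 100
62.5 = (Y + 58 345) / 440 804 × 100
⇒ 217 000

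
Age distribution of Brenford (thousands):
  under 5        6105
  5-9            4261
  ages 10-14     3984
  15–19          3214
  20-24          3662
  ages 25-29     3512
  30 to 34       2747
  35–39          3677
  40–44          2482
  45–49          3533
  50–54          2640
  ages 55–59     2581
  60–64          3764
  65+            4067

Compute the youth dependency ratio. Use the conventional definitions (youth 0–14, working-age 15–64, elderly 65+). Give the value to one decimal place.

0–14: 6105 + 4261 + 3984 = 14350
15–64: 3214 + 3662 + 3512 + 2747 + 3677 + 2482 + 3533 + 2640 + 2581 + 3764 = 31812
65+: 4067
Youth dependency ratio = 14350 / 31812 × 100 = 45.1

Youth dependency ratio: 45.1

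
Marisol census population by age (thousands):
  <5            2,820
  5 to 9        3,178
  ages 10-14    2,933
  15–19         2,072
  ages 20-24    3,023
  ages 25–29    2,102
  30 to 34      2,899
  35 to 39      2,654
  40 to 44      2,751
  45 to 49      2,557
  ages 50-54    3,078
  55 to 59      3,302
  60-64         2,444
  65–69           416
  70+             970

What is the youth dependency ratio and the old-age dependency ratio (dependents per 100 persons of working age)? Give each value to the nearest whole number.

0–14: 2,820 + 3,178 + 2,933 = 8,931
15–64: 2,072 + 3,023 + 2,102 + 2,899 + 2,654 + 2,751 + 2,557 + 3,078 + 3,302 + 2,444 = 26,882
65+: 416 + 970 = 1,386
Youth dependency ratio = 8,931 / 26,882 × 100 = 33
Old-age dependency ratio = 1,386 / 26,882 × 100 = 5

Youth dependency ratio: 33
Old-age dependency ratio: 5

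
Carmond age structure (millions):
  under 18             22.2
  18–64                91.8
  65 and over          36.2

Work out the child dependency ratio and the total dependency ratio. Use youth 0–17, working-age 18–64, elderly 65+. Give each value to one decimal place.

Youth dependency ratio = 22.2 / 91.8 × 100 = 24.2
Total dependency ratio = (22.2 + 36.2) / 91.8 × 100 = 58.4 / 91.8 × 100 = 63.6

Youth dependency ratio: 24.2
Total dependency ratio: 63.6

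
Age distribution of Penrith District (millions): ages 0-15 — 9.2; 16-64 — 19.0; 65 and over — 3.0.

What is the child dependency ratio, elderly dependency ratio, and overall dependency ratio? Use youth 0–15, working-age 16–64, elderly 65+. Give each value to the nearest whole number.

Youth dependency ratio = 9.2 / 19.0 × 100 = 48
Old-age dependency ratio = 3.0 / 19.0 × 100 = 16
Total dependency ratio = (9.2 + 3.0) / 19.0 × 100 = 12.2 / 19.0 × 100 = 64

Youth dependency ratio: 48
Old-age dependency ratio: 16
Total dependency ratio: 64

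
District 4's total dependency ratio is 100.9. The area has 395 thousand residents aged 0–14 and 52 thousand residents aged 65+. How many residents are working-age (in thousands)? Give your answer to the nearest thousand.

Total dependency ratio = (youth + elderly) / working-age × 100
100.9 = (395 + 52) / W × 100
⇒ 443

Working-age: 443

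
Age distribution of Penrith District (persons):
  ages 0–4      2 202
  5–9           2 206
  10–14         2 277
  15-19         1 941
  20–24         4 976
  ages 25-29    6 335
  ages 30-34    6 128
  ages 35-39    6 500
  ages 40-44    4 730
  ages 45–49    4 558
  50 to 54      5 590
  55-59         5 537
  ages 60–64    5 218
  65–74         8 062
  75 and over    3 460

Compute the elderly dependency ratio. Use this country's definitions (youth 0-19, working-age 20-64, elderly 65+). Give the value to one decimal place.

Old-age dependency ratio: 23.2

0–19: 2 202 + 2 206 + 2 277 + 1 941 = 8 626
20–64: 4 976 + 6 335 + 6 128 + 6 500 + 4 730 + 4 558 + 5 590 + 5 537 + 5 218 = 49 572
65+: 8 062 + 3 460 = 11 522
Old-age dependency ratio = 11 522 / 49 572 × 100 = 23.2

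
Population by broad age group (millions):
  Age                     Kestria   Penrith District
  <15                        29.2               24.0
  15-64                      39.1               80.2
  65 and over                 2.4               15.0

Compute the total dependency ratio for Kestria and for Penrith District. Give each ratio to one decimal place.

Kestria: 80.8
Penrith District: 48.6

Kestria: (29.2 + 2.4) / 39.1 × 100 = 31.6 / 39.1 × 100 = 80.8
Penrith District: (24.0 + 15.0) / 80.2 × 100 = 39.0 / 80.2 × 100 = 48.6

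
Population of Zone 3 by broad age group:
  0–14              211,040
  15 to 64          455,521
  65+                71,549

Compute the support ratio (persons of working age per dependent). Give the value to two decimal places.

Support ratio = 455,521 / (211,040 + 71,549) = 455,521 / 282,589 = 1.61

Support ratio: 1.61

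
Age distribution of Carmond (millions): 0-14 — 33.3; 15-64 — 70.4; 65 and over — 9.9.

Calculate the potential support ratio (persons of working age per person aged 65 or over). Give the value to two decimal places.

Potential support ratio: 7.11

Potential support ratio = 70.4 / 9.9 = 7.11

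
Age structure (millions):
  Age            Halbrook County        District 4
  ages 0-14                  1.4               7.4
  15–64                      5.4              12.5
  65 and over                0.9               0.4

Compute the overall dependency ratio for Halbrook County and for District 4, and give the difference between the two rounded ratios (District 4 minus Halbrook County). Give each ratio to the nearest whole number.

Halbrook County: (1.4 + 0.9) / 5.4 × 100 = 2.3 / 5.4 × 100 = 43
District 4: (7.4 + 0.4) / 12.5 × 100 = 7.8 / 12.5 × 100 = 62

Halbrook County: 43
District 4: 62
Difference: +19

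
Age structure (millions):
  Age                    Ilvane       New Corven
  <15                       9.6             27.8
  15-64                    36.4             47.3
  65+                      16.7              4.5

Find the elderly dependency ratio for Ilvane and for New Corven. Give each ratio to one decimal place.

Ilvane: 16.7 / 36.4 × 100 = 45.9
New Corven: 4.5 / 47.3 × 100 = 9.5

Ilvane: 45.9
New Corven: 9.5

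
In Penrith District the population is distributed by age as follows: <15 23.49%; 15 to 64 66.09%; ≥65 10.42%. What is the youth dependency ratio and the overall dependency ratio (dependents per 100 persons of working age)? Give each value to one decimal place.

Youth dependency ratio = 23.49 / 66.09 × 100 = 35.5
Total dependency ratio = (23.49 + 10.42) / 66.09 × 100 = 33.91 / 66.09 × 100 = 51.3

Youth dependency ratio: 35.5
Total dependency ratio: 51.3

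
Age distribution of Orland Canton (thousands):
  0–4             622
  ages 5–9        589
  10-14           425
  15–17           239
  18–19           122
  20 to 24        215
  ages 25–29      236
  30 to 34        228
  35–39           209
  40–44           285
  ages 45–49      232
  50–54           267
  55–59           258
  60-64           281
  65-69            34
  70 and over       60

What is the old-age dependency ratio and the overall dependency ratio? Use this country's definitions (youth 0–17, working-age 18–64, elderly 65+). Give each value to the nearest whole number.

0–17: 622 + 589 + 425 + 239 = 1 875
18–64: 122 + 215 + 236 + 228 + 209 + 285 + 232 + 267 + 258 + 281 = 2 333
65+: 34 + 60 = 94
Old-age dependency ratio = 94 / 2 333 × 100 = 4
Total dependency ratio = (1 875 + 94) / 2 333 × 100 = 1 969 / 2 333 × 100 = 84

Old-age dependency ratio: 4
Total dependency ratio: 84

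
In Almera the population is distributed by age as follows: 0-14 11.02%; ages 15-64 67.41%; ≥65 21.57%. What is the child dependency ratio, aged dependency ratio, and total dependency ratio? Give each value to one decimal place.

Youth dependency ratio: 16.3
Old-age dependency ratio: 32.0
Total dependency ratio: 48.3

Youth dependency ratio = 11.02 / 67.41 × 100 = 16.3
Old-age dependency ratio = 21.57 / 67.41 × 100 = 32.0
Total dependency ratio = (11.02 + 21.57) / 67.41 × 100 = 32.59 / 67.41 × 100 = 48.3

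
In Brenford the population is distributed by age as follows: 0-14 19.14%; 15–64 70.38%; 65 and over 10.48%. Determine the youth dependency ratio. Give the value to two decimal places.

Youth dependency ratio = 19.14 / 70.38 × 100 = 27.20

Youth dependency ratio: 27.20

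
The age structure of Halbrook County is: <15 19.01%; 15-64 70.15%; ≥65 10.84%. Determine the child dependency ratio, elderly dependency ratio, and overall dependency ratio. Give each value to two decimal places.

Youth dependency ratio: 27.10
Old-age dependency ratio: 15.45
Total dependency ratio: 42.55

Youth dependency ratio = 19.01 / 70.15 × 100 = 27.10
Old-age dependency ratio = 10.84 / 70.15 × 100 = 15.45
Total dependency ratio = (19.01 + 10.84) / 70.15 × 100 = 29.85 / 70.15 × 100 = 42.55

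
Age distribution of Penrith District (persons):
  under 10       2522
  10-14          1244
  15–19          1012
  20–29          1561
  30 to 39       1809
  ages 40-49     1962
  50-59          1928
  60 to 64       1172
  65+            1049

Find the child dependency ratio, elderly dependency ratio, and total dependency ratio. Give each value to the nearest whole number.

0–14: 2522 + 1244 = 3766
15–64: 1012 + 1561 + 1809 + 1962 + 1928 + 1172 = 9444
65+: 1049
Youth dependency ratio = 3766 / 9444 × 100 = 40
Old-age dependency ratio = 1049 / 9444 × 100 = 11
Total dependency ratio = (3766 + 1049) / 9444 × 100 = 4815 / 9444 × 100 = 51

Youth dependency ratio: 40
Old-age dependency ratio: 11
Total dependency ratio: 51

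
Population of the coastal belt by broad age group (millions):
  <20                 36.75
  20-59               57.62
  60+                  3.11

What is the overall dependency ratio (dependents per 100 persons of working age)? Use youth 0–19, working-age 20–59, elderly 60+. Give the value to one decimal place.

Total dependency ratio = (36.75 + 3.11) / 57.62 × 100 = 39.86 / 57.62 × 100 = 69.2

Total dependency ratio: 69.2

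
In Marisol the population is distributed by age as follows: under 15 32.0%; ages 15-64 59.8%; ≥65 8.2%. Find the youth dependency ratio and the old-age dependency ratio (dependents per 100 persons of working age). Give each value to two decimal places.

Youth dependency ratio = 32.0 / 59.8 × 100 = 53.51
Old-age dependency ratio = 8.2 / 59.8 × 100 = 13.71

Youth dependency ratio: 53.51
Old-age dependency ratio: 13.71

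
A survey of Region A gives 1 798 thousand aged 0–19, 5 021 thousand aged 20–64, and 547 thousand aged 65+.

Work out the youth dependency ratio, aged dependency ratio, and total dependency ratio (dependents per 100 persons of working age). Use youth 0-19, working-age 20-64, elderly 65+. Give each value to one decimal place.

Youth dependency ratio: 35.8
Old-age dependency ratio: 10.9
Total dependency ratio: 46.7

Youth dependency ratio = 1 798 / 5 021 × 100 = 35.8
Old-age dependency ratio = 547 / 5 021 × 100 = 10.9
Total dependency ratio = (1 798 + 547) / 5 021 × 100 = 2 345 / 5 021 × 100 = 46.7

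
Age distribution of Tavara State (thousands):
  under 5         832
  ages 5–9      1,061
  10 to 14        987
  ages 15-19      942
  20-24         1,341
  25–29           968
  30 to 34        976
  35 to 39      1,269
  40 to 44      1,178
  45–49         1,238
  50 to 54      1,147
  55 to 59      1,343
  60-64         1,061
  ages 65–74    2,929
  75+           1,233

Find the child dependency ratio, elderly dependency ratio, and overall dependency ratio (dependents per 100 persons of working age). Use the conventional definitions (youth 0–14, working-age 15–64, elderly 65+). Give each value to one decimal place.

Youth dependency ratio: 25.1
Old-age dependency ratio: 36.3
Total dependency ratio: 61.4

0–14: 832 + 1,061 + 987 = 2,880
15–64: 942 + 1,341 + 968 + 976 + 1,269 + 1,178 + 1,238 + 1,147 + 1,343 + 1,061 = 11,463
65+: 2,929 + 1,233 = 4,162
Youth dependency ratio = 2,880 / 11,463 × 100 = 25.1
Old-age dependency ratio = 4,162 / 11,463 × 100 = 36.3
Total dependency ratio = (2,880 + 4,162) / 11,463 × 100 = 7,042 / 11,463 × 100 = 61.4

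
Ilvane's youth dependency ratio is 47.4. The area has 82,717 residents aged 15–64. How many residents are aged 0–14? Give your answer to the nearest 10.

Youth dependency ratio = youth / working-age × 100
47.4 = Y / 82,717 × 100
⇒ 39,210

Aged 0–14: 39,210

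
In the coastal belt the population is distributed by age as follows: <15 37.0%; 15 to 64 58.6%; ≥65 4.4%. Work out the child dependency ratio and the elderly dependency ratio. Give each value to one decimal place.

Youth dependency ratio: 63.1
Old-age dependency ratio: 7.5

Youth dependency ratio = 37.0 / 58.6 × 100 = 63.1
Old-age dependency ratio = 4.4 / 58.6 × 100 = 7.5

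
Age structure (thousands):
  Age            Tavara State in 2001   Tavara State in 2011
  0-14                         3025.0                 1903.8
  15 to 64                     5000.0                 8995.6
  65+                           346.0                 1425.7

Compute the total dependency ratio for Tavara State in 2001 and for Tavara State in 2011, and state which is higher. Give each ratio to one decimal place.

Tavara State in 2001: (3025.0 + 346.0) / 5000.0 × 100 = 3371.0 / 5000.0 × 100 = 67.4
Tavara State in 2011: (1903.8 + 1425.7) / 8995.6 × 100 = 3329.5 / 8995.6 × 100 = 37.0

Tavara State in 2001: 67.4
Tavara State in 2011: 37.0
Higher: Tavara State in 2001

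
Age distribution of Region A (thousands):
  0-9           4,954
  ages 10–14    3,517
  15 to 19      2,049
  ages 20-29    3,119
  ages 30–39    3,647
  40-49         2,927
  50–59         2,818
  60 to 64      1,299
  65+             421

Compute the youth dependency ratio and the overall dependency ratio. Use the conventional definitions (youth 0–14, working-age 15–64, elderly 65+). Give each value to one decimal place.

0–14: 4,954 + 3,517 = 8,471
15–64: 2,049 + 3,119 + 3,647 + 2,927 + 2,818 + 1,299 = 15,859
65+: 421
Youth dependency ratio = 8,471 / 15,859 × 100 = 53.4
Total dependency ratio = (8,471 + 421) / 15,859 × 100 = 8,892 / 15,859 × 100 = 56.1

Youth dependency ratio: 53.4
Total dependency ratio: 56.1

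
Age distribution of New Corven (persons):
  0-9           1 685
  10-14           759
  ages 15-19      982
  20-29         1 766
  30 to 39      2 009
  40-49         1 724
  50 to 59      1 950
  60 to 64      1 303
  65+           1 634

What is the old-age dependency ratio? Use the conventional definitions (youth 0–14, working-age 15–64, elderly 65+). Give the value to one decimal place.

Old-age dependency ratio: 16.8

0–14: 1 685 + 759 = 2 444
15–64: 982 + 1 766 + 2 009 + 1 724 + 1 950 + 1 303 = 9 734
65+: 1 634
Old-age dependency ratio = 1 634 / 9 734 × 100 = 16.8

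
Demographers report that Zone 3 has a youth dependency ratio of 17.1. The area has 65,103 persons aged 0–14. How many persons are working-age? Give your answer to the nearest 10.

Youth dependency ratio = youth / working-age × 100
17.1 = 65,103 / W × 100
⇒ 380,720

Working-age: 380,720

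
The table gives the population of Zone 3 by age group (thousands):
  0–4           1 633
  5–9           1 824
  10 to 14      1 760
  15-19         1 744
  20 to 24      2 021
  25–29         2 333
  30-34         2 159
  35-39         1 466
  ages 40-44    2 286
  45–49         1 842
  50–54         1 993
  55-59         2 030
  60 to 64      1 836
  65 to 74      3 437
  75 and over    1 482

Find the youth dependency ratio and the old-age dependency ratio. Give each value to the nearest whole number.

Youth dependency ratio: 26
Old-age dependency ratio: 25

0–14: 1 633 + 1 824 + 1 760 = 5 217
15–64: 1 744 + 2 021 + 2 333 + 2 159 + 1 466 + 2 286 + 1 842 + 1 993 + 2 030 + 1 836 = 19 710
65+: 3 437 + 1 482 = 4 919
Youth dependency ratio = 5 217 / 19 710 × 100 = 26
Old-age dependency ratio = 4 919 / 19 710 × 100 = 25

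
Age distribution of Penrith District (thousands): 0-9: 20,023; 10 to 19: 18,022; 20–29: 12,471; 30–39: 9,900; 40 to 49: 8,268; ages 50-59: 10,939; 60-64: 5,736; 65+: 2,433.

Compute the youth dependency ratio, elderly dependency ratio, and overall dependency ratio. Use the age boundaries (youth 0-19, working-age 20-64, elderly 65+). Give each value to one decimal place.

0–19: 20,023 + 18,022 = 38,045
20–64: 12,471 + 9,900 + 8,268 + 10,939 + 5,736 = 47,314
65+: 2,433
Youth dependency ratio = 38,045 / 47,314 × 100 = 80.4
Old-age dependency ratio = 2,433 / 47,314 × 100 = 5.1
Total dependency ratio = (38,045 + 2,433) / 47,314 × 100 = 40,478 / 47,314 × 100 = 85.6

Youth dependency ratio: 80.4
Old-age dependency ratio: 5.1
Total dependency ratio: 85.6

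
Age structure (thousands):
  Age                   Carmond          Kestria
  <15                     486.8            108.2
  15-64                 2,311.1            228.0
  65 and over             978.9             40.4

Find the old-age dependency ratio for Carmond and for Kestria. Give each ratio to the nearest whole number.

Carmond: 42
Kestria: 18

Carmond: 978.9 / 2,311.1 × 100 = 42
Kestria: 40.4 / 228.0 × 100 = 18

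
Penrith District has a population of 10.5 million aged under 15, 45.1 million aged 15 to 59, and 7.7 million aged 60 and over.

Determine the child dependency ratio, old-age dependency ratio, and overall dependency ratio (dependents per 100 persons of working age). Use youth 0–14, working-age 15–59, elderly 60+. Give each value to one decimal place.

Youth dependency ratio: 23.3
Old-age dependency ratio: 17.1
Total dependency ratio: 40.4

Youth dependency ratio = 10.5 / 45.1 × 100 = 23.3
Old-age dependency ratio = 7.7 / 45.1 × 100 = 17.1
Total dependency ratio = (10.5 + 7.7) / 45.1 × 100 = 18.2 / 45.1 × 100 = 40.4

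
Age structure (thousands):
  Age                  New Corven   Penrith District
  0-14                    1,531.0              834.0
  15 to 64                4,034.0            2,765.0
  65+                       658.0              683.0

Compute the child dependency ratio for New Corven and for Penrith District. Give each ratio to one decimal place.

New Corven: 38.0
Penrith District: 30.2

New Corven: 1,531.0 / 4,034.0 × 100 = 38.0
Penrith District: 834.0 / 2,765.0 × 100 = 30.2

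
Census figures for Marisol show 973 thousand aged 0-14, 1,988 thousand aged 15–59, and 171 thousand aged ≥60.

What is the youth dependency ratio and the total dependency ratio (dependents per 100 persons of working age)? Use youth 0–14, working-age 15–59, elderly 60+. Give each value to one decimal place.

Youth dependency ratio: 48.9
Total dependency ratio: 57.5

Youth dependency ratio = 973 / 1,988 × 100 = 48.9
Total dependency ratio = (973 + 171) / 1,988 × 100 = 1,144 / 1,988 × 100 = 57.5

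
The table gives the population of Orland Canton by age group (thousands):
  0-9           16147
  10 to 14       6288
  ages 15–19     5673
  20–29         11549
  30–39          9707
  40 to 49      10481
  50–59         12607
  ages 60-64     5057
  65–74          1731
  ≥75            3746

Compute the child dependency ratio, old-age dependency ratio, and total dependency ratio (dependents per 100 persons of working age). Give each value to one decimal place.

Youth dependency ratio: 40.7
Old-age dependency ratio: 9.9
Total dependency ratio: 50.7

0–14: 16147 + 6288 = 22435
15–64: 5673 + 11549 + 9707 + 10481 + 12607 + 5057 = 55074
65+: 1731 + 3746 = 5477
Youth dependency ratio = 22435 / 55074 × 100 = 40.7
Old-age dependency ratio = 5477 / 55074 × 100 = 9.9
Total dependency ratio = (22435 + 5477) / 55074 × 100 = 27912 / 55074 × 100 = 50.7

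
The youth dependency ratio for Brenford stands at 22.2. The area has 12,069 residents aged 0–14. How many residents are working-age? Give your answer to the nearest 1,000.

Youth dependency ratio = youth / working-age × 100
22.2 = 12,069 / W × 100
⇒ 54,000

Working-age: 54,000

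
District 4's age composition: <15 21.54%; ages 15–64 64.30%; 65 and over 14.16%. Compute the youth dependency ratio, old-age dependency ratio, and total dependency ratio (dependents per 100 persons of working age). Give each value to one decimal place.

Youth dependency ratio: 33.5
Old-age dependency ratio: 22.0
Total dependency ratio: 55.5

Youth dependency ratio = 21.54 / 64.30 × 100 = 33.5
Old-age dependency ratio = 14.16 / 64.30 × 100 = 22.0
Total dependency ratio = (21.54 + 14.16) / 64.30 × 100 = 35.70 / 64.30 × 100 = 55.5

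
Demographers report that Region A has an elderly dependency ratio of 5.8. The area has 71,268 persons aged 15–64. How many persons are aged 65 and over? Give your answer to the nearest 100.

Old-age dependency ratio = elderly / working-age × 100
5.8 = E / 71,268 × 100
⇒ 4,100

Aged 65 and over: 4,100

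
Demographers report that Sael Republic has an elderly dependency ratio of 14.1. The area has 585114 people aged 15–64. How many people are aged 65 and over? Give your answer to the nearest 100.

Aged 65 and over: 82500

Old-age dependency ratio = elderly / working-age × 100
14.1 = E / 585114 × 100
⇒ 82500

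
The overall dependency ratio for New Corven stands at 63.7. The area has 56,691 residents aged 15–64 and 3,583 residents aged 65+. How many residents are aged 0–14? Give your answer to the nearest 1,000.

Total dependency ratio = (youth + elderly) / working-age × 100
63.7 = (Y + 3,583) / 56,691 × 100
⇒ 33,000

Aged 0–14: 33,000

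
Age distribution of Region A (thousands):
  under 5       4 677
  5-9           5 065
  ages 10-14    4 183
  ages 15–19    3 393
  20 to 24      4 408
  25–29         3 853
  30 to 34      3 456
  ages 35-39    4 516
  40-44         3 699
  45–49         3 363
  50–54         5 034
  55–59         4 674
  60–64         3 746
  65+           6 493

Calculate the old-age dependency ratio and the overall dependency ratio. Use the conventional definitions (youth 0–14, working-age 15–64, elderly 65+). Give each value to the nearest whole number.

0–14: 4 677 + 5 065 + 4 183 = 13 925
15–64: 3 393 + 4 408 + 3 853 + 3 456 + 4 516 + 3 699 + 3 363 + 5 034 + 4 674 + 3 746 = 40 142
65+: 6 493
Old-age dependency ratio = 6 493 / 40 142 × 100 = 16
Total dependency ratio = (13 925 + 6 493) / 40 142 × 100 = 20 418 / 40 142 × 100 = 51

Old-age dependency ratio: 16
Total dependency ratio: 51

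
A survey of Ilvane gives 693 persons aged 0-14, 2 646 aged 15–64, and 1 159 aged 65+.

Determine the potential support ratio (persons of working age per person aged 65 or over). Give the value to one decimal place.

Potential support ratio: 2.3

Potential support ratio = 2 646 / 1 159 = 2.3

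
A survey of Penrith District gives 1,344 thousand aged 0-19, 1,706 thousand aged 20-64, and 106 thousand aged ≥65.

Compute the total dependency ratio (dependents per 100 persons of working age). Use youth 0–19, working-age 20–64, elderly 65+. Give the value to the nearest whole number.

Total dependency ratio = (1,344 + 106) / 1,706 × 100 = 1,450 / 1,706 × 100 = 85

Total dependency ratio: 85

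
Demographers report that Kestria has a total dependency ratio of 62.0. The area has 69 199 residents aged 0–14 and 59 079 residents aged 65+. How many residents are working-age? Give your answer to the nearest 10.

Total dependency ratio = (youth + elderly) / working-age × 100
62.0 = (69 199 + 59 079) / W × 100
⇒ 206 900

Working-age: 206 900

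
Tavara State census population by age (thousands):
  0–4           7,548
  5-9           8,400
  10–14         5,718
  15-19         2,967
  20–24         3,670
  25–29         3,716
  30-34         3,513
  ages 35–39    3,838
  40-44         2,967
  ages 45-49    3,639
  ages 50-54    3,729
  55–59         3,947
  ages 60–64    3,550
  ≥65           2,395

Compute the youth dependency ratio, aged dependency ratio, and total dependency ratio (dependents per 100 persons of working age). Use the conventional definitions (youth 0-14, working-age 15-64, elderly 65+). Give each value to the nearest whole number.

Youth dependency ratio: 61
Old-age dependency ratio: 7
Total dependency ratio: 68

0–14: 7,548 + 8,400 + 5,718 = 21,666
15–64: 2,967 + 3,670 + 3,716 + 3,513 + 3,838 + 2,967 + 3,639 + 3,729 + 3,947 + 3,550 = 35,536
65+: 2,395
Youth dependency ratio = 21,666 / 35,536 × 100 = 61
Old-age dependency ratio = 2,395 / 35,536 × 100 = 7
Total dependency ratio = (21,666 + 2,395) / 35,536 × 100 = 24,061 / 35,536 × 100 = 68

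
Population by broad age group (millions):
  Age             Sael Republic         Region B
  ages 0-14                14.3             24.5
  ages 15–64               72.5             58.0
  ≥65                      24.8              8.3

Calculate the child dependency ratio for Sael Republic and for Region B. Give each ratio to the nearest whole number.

Sael Republic: 20
Region B: 42

Sael Republic: 14.3 / 72.5 × 100 = 20
Region B: 24.5 / 58.0 × 100 = 42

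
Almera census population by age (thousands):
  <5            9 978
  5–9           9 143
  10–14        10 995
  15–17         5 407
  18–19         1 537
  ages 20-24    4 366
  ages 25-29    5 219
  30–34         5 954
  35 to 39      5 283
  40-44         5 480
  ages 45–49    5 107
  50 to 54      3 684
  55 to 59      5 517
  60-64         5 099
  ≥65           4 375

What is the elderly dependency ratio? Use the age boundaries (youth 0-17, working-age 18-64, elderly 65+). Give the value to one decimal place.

0–17: 9 978 + 9 143 + 10 995 + 5 407 = 35 523
18–64: 1 537 + 4 366 + 5 219 + 5 954 + 5 283 + 5 480 + 5 107 + 3 684 + 5 517 + 5 099 = 47 246
65+: 4 375
Old-age dependency ratio = 4 375 / 47 246 × 100 = 9.3

Old-age dependency ratio: 9.3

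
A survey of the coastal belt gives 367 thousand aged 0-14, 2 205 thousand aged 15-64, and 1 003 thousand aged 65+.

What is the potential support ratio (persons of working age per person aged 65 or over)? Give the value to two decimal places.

Potential support ratio: 2.20

Potential support ratio = 2 205 / 1 003 = 2.20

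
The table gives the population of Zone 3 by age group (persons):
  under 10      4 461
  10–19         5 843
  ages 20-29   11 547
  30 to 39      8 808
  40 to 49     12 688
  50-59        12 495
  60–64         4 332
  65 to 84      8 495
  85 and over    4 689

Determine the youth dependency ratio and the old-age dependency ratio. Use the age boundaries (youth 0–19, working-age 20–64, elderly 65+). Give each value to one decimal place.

Youth dependency ratio: 20.7
Old-age dependency ratio: 26.4

0–19: 4 461 + 5 843 = 10 304
20–64: 11 547 + 8 808 + 12 688 + 12 495 + 4 332 = 49 870
65+: 8 495 + 4 689 = 13 184
Youth dependency ratio = 10 304 / 49 870 × 100 = 20.7
Old-age dependency ratio = 13 184 / 49 870 × 100 = 26.4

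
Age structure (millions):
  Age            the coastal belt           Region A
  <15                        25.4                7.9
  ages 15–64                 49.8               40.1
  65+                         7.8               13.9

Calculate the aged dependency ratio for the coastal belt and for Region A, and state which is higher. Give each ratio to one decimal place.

the coastal belt: 15.7
Region A: 34.7
Higher: Region A

the coastal belt: 7.8 / 49.8 × 100 = 15.7
Region A: 13.9 / 40.1 × 100 = 34.7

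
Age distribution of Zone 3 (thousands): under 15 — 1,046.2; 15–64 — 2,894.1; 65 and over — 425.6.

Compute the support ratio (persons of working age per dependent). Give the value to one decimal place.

Support ratio = 2,894.1 / (1,046.2 + 425.6) = 2,894.1 / 1,471.8 = 2.0

Support ratio: 2.0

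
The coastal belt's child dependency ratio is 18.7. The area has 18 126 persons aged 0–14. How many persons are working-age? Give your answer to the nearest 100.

Youth dependency ratio = youth / working-age × 100
18.7 = 18 126 / W × 100
⇒ 96 900

Working-age: 96 900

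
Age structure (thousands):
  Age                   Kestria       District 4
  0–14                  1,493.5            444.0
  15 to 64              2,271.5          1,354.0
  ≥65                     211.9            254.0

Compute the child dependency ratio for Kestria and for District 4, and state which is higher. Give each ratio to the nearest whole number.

Kestria: 66
District 4: 33
Higher: Kestria

Kestria: 1,493.5 / 2,271.5 × 100 = 66
District 4: 444.0 / 1,354.0 × 100 = 33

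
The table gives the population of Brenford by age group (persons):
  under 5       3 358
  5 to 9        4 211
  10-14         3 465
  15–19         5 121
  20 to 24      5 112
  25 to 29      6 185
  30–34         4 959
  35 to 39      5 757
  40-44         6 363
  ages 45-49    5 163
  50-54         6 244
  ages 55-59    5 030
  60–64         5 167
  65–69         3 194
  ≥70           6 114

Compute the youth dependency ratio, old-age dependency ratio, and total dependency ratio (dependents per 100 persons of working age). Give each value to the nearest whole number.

Youth dependency ratio: 20
Old-age dependency ratio: 17
Total dependency ratio: 37

0–14: 3 358 + 4 211 + 3 465 = 11 034
15–64: 5 121 + 5 112 + 6 185 + 4 959 + 5 757 + 6 363 + 5 163 + 6 244 + 5 030 + 5 167 = 55 101
65+: 3 194 + 6 114 = 9 308
Youth dependency ratio = 11 034 / 55 101 × 100 = 20
Old-age dependency ratio = 9 308 / 55 101 × 100 = 17
Total dependency ratio = (11 034 + 9 308) / 55 101 × 100 = 20 342 / 55 101 × 100 = 37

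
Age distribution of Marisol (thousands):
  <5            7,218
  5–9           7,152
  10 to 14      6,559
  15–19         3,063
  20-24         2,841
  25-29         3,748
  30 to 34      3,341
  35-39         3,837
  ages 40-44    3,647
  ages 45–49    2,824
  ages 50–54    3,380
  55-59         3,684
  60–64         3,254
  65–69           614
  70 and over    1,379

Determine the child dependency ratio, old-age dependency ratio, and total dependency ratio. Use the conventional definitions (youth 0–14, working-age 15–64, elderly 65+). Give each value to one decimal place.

0–14: 7,218 + 7,152 + 6,559 = 20,929
15–64: 3,063 + 2,841 + 3,748 + 3,341 + 3,837 + 3,647 + 2,824 + 3,380 + 3,684 + 3,254 = 33,619
65+: 614 + 1,379 = 1,993
Youth dependency ratio = 20,929 / 33,619 × 100 = 62.3
Old-age dependency ratio = 1,993 / 33,619 × 100 = 5.9
Total dependency ratio = (20,929 + 1,993) / 33,619 × 100 = 22,922 / 33,619 × 100 = 68.2

Youth dependency ratio: 62.3
Old-age dependency ratio: 5.9
Total dependency ratio: 68.2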